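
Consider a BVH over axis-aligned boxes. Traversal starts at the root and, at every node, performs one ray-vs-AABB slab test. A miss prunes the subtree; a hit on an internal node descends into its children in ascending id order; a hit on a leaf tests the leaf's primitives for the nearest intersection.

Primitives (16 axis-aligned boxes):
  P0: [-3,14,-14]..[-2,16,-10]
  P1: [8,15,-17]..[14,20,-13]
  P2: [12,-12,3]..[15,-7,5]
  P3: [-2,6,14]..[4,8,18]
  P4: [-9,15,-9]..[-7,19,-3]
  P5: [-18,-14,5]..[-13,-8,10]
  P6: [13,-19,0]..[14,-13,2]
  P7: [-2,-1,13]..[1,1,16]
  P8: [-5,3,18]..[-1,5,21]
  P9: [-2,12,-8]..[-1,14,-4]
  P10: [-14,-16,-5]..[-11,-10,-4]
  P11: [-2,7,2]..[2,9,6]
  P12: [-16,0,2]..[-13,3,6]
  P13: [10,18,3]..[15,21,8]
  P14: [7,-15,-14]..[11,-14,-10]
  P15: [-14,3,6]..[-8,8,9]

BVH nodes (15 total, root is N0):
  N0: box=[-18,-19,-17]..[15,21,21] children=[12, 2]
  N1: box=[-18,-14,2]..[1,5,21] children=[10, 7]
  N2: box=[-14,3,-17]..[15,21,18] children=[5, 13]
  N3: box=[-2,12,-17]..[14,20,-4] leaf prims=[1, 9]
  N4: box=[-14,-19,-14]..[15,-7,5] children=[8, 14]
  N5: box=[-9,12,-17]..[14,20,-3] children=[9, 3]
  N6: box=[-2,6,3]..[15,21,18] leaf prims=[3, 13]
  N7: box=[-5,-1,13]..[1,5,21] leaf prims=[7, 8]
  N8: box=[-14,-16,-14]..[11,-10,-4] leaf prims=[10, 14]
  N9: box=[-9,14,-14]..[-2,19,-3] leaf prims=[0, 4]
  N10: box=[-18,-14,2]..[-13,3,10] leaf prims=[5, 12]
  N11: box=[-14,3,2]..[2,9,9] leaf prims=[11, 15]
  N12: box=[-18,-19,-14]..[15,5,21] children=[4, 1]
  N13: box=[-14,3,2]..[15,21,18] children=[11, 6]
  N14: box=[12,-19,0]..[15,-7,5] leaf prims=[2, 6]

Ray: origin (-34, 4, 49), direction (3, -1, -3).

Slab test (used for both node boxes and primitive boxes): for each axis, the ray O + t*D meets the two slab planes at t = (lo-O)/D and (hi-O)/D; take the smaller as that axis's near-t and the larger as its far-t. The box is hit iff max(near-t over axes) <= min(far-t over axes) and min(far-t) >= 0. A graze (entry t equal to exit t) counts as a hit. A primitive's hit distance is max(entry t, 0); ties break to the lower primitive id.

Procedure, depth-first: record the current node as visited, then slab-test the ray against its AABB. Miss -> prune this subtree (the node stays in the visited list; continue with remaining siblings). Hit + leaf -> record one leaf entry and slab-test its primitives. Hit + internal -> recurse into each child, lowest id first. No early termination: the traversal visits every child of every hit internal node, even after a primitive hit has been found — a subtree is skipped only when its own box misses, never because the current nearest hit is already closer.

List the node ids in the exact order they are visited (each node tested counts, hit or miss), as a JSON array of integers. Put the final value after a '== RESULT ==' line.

Traverse from the root:
N0 x:[16/3,49/3] y:[-17,23] z:[28/3,22] -> hit [28/3,49/3], descend [2, 12]
  N2 x:[20/3,49/3] y:[-17,1] z:[31/3,22] -> miss, prune
  N12 x:[16/3,49/3] y:[-1,23] z:[28/3,21] -> hit [28/3,49/3], descend [1, 4]
    N1 x:[16/3,35/3] y:[-1,18] z:[28/3,47/3] -> hit [28/3,35/3], descend [7, 10]
      N7 x:[29/3,35/3] y:[-1,5] z:[28/3,12] -> miss, prune
      N10 x:[16/3,7] y:[1,18] z:[13,47/3] -> miss, prune
    N4 x:[20/3,49/3] y:[11,23] z:[44/3,21] -> hit [44/3,49/3], descend [8, 14]
      N8 x:[20/3,15] y:[14,20] z:[53/3,21] -> miss, prune
      N14 x:[46/3,49/3] y:[11,23] z:[44/3,49/3] -> hit [46/3,49/3] leaf, test {P2@t=46/3, P6(miss)}

Summary -> nodes [0, 2, 12, 1, 7, 10, 4, 8, 14]; box-tests=9; leaf-entries=1; first=P2

== RESULT ==
[0, 2, 12, 1, 7, 10, 4, 8, 14]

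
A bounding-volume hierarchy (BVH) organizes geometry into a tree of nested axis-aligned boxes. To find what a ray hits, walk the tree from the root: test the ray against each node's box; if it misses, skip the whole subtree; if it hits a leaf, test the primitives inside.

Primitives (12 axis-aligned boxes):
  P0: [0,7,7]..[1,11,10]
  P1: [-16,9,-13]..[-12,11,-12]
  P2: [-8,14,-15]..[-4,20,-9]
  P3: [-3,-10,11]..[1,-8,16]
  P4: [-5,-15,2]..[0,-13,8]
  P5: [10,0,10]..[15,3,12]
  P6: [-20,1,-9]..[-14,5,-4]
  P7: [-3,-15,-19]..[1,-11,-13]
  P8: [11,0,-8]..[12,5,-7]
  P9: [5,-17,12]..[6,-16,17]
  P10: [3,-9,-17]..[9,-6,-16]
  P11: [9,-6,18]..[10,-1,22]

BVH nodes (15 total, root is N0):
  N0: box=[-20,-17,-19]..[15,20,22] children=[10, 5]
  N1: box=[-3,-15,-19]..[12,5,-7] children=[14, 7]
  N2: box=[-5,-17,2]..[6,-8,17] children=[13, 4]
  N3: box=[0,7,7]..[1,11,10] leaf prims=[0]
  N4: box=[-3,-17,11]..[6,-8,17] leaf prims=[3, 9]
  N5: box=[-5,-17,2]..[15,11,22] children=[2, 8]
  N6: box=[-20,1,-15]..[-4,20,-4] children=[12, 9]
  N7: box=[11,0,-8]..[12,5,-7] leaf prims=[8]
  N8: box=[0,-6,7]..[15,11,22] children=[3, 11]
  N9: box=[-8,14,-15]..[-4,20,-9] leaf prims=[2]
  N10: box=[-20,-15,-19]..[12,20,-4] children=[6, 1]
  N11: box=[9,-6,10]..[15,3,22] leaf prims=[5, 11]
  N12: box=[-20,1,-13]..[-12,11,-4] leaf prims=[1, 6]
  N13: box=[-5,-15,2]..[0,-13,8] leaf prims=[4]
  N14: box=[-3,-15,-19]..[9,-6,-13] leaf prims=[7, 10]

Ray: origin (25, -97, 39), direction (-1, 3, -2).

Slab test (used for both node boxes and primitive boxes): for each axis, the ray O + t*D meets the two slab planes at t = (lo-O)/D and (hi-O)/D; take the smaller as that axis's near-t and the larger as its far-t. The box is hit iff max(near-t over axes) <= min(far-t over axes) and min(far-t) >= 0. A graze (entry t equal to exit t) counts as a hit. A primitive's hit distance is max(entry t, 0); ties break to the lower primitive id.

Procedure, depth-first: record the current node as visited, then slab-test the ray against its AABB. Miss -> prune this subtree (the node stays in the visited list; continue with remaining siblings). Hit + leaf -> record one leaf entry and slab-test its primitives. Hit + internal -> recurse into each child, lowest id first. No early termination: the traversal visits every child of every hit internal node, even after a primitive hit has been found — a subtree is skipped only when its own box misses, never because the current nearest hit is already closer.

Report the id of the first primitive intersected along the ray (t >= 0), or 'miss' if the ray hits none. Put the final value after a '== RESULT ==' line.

Trace the traversal:
N0 x:[10,45] y:[80/3,39] z:[17/2,29] -> hit [80/3,29], descend [5, 10]
  N5 x:[10,30] y:[80/3,36] z:[17/2,37/2] -> miss, prune
  N10 x:[13,45] y:[82/3,39] z:[43/2,29] -> hit [82/3,29], descend [1, 6]
    N1 x:[13,28] y:[82/3,34] z:[23,29] -> hit [82/3,28], descend [7, 14]
      N7 x:[13,14] y:[97/3,34] z:[23,47/2] -> miss, prune
      N14 x:[16,28] y:[82/3,91/3] z:[26,29] -> hit [82/3,28] leaf, test {P7@t=82/3, P10(miss)}
    N6 x:[29,45] y:[98/3,39] z:[43/2,27] -> miss, prune

Visited [0, 5, 10, 1, 7, 14, 6]. Tests: 7 box, 1 leaf. Nearest: P7.

== RESULT ==
7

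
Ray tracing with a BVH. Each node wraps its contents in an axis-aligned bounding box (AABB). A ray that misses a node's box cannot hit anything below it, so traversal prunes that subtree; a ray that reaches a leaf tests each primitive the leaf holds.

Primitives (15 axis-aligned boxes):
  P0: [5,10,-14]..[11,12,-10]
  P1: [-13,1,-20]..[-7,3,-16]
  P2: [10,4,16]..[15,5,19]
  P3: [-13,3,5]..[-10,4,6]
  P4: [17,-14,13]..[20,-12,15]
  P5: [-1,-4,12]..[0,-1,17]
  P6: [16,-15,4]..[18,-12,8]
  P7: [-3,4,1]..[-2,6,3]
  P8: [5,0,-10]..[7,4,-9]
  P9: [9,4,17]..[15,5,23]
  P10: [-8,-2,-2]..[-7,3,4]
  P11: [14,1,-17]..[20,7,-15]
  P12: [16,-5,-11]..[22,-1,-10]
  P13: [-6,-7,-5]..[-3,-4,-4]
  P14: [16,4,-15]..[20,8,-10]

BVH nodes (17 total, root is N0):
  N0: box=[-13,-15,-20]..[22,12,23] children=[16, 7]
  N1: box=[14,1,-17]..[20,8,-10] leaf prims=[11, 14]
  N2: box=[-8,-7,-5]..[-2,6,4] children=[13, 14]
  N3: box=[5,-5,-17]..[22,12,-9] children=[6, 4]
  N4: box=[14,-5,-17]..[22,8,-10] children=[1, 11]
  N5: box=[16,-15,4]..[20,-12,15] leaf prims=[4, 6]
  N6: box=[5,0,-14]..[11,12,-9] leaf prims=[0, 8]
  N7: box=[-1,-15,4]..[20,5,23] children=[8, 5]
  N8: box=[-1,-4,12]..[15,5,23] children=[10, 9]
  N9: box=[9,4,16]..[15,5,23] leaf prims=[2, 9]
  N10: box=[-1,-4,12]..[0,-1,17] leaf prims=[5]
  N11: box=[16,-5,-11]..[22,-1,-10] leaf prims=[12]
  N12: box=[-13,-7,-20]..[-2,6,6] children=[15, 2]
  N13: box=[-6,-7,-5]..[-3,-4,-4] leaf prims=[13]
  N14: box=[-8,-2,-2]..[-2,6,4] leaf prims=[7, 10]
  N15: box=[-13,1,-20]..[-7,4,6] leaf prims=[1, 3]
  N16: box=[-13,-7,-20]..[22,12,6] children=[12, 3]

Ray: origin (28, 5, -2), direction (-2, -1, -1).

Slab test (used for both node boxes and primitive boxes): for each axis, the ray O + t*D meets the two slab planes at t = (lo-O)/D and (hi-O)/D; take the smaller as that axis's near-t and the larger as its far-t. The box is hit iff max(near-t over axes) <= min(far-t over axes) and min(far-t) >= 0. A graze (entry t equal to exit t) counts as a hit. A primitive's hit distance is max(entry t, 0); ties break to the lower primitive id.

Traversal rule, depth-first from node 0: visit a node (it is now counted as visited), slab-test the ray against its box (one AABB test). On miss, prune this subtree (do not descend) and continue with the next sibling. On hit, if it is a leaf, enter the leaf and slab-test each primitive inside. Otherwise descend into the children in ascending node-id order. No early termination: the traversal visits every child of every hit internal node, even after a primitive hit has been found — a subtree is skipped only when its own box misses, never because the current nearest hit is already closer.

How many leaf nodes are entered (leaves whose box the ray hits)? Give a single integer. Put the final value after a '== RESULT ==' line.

Traverse from the root:
N0 x:[3,41/2] y:[-7,20] z:[-25,18] -> hit [3,18], descend [7, 16]
  N7 x:[4,29/2] y:[0,20] z:[-25,-6] -> miss, prune
  N16 x:[3,41/2] y:[-7,12] z:[-8,18] -> hit [3,12], descend [3, 12]
    N3 x:[3,23/2] y:[-7,10] z:[7,15] -> hit [7,10], descend [4, 6]
      N4 x:[3,7] y:[-3,10] z:[8,15] -> miss, prune
      N6 x:[17/2,23/2] y:[-7,5] z:[7,12] -> miss, prune
    N12 x:[15,41/2] y:[-1,12] z:[-8,18] -> miss, prune

Visited [0, 7, 16, 3, 4, 6, 12]. Tests: 7 box, 0 leaf. Nearest: miss.

== RESULT ==
0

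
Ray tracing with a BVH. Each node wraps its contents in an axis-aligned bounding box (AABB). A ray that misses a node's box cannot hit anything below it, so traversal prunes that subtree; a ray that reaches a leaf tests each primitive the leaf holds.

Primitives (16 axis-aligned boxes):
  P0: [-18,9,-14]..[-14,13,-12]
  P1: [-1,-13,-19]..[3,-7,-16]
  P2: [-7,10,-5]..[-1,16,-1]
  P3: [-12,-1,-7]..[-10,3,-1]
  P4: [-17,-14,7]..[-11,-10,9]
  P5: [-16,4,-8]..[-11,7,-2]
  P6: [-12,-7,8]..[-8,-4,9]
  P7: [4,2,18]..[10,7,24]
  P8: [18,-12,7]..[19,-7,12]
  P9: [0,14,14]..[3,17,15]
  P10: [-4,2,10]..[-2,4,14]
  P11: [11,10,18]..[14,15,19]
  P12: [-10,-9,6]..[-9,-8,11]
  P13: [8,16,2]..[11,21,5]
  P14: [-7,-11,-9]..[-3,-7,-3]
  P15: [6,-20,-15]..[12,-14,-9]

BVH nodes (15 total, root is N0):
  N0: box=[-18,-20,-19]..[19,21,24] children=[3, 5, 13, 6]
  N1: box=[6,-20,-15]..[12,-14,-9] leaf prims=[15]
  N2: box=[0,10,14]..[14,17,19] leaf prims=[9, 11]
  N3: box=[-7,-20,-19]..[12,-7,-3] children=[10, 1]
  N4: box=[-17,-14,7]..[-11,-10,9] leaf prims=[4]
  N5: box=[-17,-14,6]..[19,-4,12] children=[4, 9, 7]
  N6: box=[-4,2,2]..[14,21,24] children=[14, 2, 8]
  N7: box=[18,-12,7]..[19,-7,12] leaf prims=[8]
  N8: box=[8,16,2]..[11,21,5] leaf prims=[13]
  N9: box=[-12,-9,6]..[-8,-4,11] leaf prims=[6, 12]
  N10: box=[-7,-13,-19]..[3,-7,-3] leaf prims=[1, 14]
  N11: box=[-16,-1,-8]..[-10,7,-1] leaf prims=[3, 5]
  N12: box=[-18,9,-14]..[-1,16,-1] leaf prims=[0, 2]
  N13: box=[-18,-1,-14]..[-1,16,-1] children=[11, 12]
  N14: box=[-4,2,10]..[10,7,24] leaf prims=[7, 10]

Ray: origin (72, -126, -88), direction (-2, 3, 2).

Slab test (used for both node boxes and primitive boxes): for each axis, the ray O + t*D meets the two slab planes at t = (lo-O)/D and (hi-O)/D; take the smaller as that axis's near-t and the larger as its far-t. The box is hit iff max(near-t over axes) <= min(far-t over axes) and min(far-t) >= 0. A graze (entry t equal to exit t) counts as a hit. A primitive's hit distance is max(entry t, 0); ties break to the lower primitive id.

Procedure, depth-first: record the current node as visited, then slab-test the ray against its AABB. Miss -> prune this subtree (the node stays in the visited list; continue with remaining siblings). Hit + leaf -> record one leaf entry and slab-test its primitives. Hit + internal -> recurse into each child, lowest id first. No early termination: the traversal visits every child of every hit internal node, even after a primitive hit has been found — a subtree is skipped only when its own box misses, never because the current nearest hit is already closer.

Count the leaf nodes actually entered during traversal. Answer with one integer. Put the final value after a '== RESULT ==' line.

Walk:
N0 x:[53/2,45] y:[106/3,49] z:[69/2,56] -> hit [106/3,45], descend [3, 5, 6, 13]
  N3 x:[30,79/2] y:[106/3,119/3] z:[69/2,85/2] -> hit [106/3,79/2], descend [1, 10]
    N1 x:[30,33] y:[106/3,112/3] z:[73/2,79/2] -> miss, prune
    N10 x:[69/2,79/2] y:[113/3,119/3] z:[69/2,85/2] -> hit [113/3,79/2] leaf, test {P1(miss), P14@t=79/2}
  N5 x:[53/2,89/2] y:[112/3,122/3] z:[47,50] -> miss, prune
  N6 x:[29,38] y:[128/3,49] z:[45,56] -> miss, prune
  N13 x:[73/2,45] y:[125/3,142/3] z:[37,87/2] -> hit [125/3,87/2], descend [11, 12]
    N11 x:[41,44] y:[125/3,133/3] z:[40,87/2] -> hit [125/3,87/2] leaf, test {P3@t=125/3, P5(miss)}
    N12 x:[73/2,45] y:[45,142/3] z:[37,87/2] -> miss, prune

order=[0, 3, 1, 10, 5, 6, 13, 11, 12]  |boxes|=9  |leaves|=2  hit=P14

== RESULT ==
2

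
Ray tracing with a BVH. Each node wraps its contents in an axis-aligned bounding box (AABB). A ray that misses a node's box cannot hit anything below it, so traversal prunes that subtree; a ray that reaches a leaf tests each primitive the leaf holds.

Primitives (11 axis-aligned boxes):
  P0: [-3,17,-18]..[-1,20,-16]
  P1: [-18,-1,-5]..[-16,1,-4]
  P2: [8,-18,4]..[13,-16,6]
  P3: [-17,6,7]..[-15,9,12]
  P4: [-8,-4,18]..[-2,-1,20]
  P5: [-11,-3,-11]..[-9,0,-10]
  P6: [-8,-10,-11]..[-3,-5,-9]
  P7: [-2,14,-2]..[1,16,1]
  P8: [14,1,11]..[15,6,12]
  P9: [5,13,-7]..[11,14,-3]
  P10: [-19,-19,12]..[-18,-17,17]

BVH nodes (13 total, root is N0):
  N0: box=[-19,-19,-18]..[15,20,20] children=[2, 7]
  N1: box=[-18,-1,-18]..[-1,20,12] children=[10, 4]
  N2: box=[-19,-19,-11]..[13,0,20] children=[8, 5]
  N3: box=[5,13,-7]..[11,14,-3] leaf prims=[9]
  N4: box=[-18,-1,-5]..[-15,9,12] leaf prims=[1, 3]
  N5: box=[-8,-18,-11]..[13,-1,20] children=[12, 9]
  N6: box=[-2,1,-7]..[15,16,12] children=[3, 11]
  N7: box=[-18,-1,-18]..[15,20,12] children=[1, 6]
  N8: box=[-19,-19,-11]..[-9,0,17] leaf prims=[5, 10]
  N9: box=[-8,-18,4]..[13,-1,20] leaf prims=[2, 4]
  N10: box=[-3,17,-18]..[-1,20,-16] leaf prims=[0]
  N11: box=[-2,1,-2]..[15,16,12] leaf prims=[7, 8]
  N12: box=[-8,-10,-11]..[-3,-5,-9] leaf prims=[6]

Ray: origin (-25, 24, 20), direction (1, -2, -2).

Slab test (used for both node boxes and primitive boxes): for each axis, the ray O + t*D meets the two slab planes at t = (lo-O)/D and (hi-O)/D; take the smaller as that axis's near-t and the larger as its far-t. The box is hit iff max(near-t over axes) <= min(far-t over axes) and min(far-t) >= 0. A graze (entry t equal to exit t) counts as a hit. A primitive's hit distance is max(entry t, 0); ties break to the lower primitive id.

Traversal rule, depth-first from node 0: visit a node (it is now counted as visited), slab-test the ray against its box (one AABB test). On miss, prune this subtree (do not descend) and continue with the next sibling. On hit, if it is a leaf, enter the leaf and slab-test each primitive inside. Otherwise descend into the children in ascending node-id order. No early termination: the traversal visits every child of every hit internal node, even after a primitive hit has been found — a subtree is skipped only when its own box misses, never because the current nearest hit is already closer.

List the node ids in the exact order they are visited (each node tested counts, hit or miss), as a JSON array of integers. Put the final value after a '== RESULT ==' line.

Walk:
N0 x:[6,40] y:[2,43/2] z:[0,19] -> hit [6,19], descend [2, 7]
  N2 x:[6,38] y:[12,43/2] z:[0,31/2] -> hit [12,31/2], descend [5, 8]
    N5 x:[17,38] y:[25/2,21] z:[0,31/2] -> miss, prune
    N8 x:[6,16] y:[12,43/2] z:[3/2,31/2] -> hit [12,31/2] leaf, test {P5(miss), P10(miss)}
  N7 x:[7,40] y:[2,25/2] z:[4,19] -> hit [7,25/2], descend [1, 6]
    N1 x:[7,24] y:[2,25/2] z:[4,19] -> hit [7,25/2], descend [4, 10]
      N4 x:[7,10] y:[15/2,25/2] z:[4,25/2] -> hit [15/2,10] leaf, test {P1(miss), P3(miss)}
      N10 x:[22,24] y:[2,7/2] z:[18,19] -> miss, prune
    N6 x:[23,40] y:[4,23/2] z:[4,27/2] -> miss, prune

Summary -> nodes [0, 2, 5, 8, 7, 1, 4, 10, 6]; box-tests=9; leaf-entries=2; first=miss

== RESULT ==
[0, 2, 5, 8, 7, 1, 4, 10, 6]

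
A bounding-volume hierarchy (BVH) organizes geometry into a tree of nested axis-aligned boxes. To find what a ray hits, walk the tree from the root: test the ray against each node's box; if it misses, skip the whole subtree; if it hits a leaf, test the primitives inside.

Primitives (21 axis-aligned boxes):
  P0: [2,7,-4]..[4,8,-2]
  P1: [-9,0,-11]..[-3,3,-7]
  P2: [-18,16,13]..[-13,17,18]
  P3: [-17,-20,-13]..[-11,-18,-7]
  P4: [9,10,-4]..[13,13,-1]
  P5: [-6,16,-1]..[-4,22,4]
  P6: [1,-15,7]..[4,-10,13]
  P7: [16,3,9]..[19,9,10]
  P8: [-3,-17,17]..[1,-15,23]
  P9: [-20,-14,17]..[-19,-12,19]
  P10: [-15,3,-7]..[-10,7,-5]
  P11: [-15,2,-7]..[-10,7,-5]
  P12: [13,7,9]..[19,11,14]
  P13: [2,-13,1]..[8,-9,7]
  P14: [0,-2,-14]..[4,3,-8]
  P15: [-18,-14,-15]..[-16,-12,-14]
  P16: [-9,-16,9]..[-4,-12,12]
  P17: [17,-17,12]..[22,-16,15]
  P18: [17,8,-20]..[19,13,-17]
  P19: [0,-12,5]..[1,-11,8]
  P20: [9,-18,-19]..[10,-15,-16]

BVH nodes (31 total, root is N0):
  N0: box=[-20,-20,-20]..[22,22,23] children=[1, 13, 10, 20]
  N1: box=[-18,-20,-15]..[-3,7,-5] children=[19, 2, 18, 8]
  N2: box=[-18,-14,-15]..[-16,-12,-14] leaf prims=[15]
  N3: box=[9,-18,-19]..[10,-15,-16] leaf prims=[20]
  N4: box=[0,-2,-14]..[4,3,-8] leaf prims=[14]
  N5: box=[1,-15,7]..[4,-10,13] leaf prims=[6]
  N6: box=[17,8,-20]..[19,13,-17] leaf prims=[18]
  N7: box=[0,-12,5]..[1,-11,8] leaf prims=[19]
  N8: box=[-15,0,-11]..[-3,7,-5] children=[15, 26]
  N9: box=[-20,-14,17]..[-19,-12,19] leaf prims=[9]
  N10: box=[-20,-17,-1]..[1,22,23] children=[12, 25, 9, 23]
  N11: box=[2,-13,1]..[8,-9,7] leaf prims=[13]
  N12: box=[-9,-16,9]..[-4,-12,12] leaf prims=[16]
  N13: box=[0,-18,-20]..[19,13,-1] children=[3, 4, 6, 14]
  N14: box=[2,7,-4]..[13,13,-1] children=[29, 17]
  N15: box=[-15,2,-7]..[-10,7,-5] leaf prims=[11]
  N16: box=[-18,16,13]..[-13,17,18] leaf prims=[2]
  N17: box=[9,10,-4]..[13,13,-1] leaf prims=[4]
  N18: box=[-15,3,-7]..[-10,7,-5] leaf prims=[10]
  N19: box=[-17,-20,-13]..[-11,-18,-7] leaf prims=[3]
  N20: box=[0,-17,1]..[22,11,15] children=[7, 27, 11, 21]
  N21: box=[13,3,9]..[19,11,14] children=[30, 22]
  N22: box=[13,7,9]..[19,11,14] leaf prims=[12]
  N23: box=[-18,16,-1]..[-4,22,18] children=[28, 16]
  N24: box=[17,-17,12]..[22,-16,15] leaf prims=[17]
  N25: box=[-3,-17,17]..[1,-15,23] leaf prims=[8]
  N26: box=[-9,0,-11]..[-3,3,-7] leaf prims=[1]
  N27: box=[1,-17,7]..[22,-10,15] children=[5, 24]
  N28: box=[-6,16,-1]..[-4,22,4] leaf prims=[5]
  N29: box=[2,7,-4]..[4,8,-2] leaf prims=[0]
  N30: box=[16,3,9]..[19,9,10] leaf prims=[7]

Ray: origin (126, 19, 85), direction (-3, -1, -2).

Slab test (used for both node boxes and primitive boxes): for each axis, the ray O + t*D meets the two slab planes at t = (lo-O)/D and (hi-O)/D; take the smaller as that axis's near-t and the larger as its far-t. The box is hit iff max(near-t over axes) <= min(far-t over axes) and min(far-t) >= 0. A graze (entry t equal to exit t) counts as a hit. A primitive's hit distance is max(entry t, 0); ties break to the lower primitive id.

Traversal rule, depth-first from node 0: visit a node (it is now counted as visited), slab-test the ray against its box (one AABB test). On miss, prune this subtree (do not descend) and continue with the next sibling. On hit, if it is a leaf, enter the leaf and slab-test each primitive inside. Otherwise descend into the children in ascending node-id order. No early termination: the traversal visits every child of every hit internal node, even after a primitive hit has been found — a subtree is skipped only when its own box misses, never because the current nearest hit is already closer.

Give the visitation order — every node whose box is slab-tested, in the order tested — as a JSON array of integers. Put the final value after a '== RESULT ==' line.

Walk:
N0 x:[104/3,146/3] y:[-3,39] z:[31,105/2] -> hit [104/3,39], descend [1, 10, 13, 20]
  N1 x:[43,48] y:[12,39] z:[45,50] -> miss, prune
  N10 x:[125/3,146/3] y:[-3,36] z:[31,43] -> miss, prune
  N13 x:[107/3,42] y:[6,37] z:[43,105/2] -> miss, prune
  N20 x:[104/3,42] y:[8,36] z:[35,42] -> hit [35,36], descend [7, 11, 21, 27]
    N7 x:[125/3,42] y:[30,31] z:[77/2,40] -> miss, prune
    N11 x:[118/3,124/3] y:[28,32] z:[39,42] -> miss, prune
    N21 x:[107/3,113/3] y:[8,16] z:[71/2,38] -> miss, prune
    N27 x:[104/3,125/3] y:[29,36] z:[35,39] -> hit [35,36], descend [5, 24]
      N5 x:[122/3,125/3] y:[29,34] z:[36,39] -> miss, prune
      N24 x:[104/3,109/3] y:[35,36] z:[35,73/2] -> hit [35,36] leaf, test {P17@t=35}

Summary -> nodes [0, 1, 10, 13, 20, 7, 11, 21, 27, 5, 24]; box-tests=11; leaf-entries=1; first=P17

== RESULT ==
[0, 1, 10, 13, 20, 7, 11, 21, 27, 5, 24]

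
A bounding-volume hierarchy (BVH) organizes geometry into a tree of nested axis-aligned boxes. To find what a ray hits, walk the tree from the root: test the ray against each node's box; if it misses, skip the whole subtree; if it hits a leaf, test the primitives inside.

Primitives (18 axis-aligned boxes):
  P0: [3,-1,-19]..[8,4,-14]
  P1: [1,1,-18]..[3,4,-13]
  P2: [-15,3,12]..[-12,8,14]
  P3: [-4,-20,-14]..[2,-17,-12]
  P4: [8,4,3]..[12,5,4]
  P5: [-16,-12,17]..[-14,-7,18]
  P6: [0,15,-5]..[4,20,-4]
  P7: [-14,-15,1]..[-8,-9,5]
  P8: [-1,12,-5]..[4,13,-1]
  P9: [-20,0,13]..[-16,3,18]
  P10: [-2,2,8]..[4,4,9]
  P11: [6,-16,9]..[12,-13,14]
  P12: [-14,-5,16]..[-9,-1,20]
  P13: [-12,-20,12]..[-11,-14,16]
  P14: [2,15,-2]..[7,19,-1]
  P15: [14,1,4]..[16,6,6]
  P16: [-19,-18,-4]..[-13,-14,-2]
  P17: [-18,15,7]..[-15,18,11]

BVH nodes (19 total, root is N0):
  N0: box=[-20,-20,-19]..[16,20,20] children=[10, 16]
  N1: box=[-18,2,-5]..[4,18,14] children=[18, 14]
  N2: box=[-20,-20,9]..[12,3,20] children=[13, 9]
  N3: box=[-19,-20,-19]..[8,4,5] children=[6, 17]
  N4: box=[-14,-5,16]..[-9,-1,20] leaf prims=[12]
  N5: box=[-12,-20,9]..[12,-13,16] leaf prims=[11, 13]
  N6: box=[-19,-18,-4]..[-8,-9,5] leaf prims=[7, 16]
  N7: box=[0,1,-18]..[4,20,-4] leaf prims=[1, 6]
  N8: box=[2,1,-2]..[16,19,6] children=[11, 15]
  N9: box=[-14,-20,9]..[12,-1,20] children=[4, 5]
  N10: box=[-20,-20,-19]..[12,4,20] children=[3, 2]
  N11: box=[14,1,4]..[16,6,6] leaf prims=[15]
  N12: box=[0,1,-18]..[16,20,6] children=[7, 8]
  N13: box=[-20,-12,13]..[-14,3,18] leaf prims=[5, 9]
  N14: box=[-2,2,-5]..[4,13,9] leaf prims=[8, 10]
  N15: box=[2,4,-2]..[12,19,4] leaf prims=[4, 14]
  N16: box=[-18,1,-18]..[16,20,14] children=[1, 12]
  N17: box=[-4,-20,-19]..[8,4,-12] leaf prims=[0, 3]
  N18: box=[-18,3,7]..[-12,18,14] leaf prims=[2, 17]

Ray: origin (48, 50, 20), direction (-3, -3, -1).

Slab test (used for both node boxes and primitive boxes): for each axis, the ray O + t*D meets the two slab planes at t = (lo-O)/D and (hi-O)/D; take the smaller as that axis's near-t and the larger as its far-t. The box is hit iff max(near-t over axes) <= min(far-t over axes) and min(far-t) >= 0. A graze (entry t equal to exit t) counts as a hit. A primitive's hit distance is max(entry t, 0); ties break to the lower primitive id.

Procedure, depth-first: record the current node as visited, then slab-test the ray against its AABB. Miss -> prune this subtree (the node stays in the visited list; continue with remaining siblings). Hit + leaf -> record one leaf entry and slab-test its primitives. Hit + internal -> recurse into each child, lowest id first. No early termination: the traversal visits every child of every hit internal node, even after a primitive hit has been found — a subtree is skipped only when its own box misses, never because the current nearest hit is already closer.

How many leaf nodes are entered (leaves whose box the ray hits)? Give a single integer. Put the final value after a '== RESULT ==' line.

Trace the traversal:
N0 x:[32/3,68/3] y:[10,70/3] z:[0,39] -> hit [32/3,68/3], descend [10, 16]
  N10 x:[12,68/3] y:[46/3,70/3] z:[0,39] -> hit [46/3,68/3], descend [2, 3]
    N2 x:[12,68/3] y:[47/3,70/3] z:[0,11] -> miss, prune
    N3 x:[40/3,67/3] y:[46/3,70/3] z:[15,39] -> hit [46/3,67/3], descend [6, 17]
      N6 x:[56/3,67/3] y:[59/3,68/3] z:[15,24] -> hit [59/3,67/3] leaf, test {P7(miss), P16@t=22}
      N17 x:[40/3,52/3] y:[46/3,70/3] z:[32,39] -> miss, prune
  N16 x:[32/3,22] y:[10,49/3] z:[6,38] -> hit [32/3,49/3], descend [1, 12]
    N1 x:[44/3,22] y:[32/3,16] z:[6,25] -> hit [44/3,16], descend [14, 18]
      N14 x:[44/3,50/3] y:[37/3,16] z:[11,25] -> hit [44/3,16] leaf, test {P8(miss), P10(miss)}
      N18 x:[20,22] y:[32/3,47/3] z:[6,13] -> miss, prune
    N12 x:[32/3,16] y:[10,49/3] z:[14,38] -> hit [14,16], descend [7, 8]
      N7 x:[44/3,16] y:[10,49/3] z:[24,38] -> miss, prune
      N8 x:[32/3,46/3] y:[31/3,49/3] z:[14,22] -> hit [14,46/3], descend [11, 15]
        N11 x:[32/3,34/3] y:[44/3,49/3] z:[14,16] -> miss, prune
        N15 x:[12,46/3] y:[31/3,46/3] z:[16,22] -> miss, prune

Summary -> nodes [0, 10, 2, 3, 6, 17, 16, 1, 14, 18, 12, 7, 8, 11, 15]; box-tests=15; leaf-entries=2; first=P16

== RESULT ==
2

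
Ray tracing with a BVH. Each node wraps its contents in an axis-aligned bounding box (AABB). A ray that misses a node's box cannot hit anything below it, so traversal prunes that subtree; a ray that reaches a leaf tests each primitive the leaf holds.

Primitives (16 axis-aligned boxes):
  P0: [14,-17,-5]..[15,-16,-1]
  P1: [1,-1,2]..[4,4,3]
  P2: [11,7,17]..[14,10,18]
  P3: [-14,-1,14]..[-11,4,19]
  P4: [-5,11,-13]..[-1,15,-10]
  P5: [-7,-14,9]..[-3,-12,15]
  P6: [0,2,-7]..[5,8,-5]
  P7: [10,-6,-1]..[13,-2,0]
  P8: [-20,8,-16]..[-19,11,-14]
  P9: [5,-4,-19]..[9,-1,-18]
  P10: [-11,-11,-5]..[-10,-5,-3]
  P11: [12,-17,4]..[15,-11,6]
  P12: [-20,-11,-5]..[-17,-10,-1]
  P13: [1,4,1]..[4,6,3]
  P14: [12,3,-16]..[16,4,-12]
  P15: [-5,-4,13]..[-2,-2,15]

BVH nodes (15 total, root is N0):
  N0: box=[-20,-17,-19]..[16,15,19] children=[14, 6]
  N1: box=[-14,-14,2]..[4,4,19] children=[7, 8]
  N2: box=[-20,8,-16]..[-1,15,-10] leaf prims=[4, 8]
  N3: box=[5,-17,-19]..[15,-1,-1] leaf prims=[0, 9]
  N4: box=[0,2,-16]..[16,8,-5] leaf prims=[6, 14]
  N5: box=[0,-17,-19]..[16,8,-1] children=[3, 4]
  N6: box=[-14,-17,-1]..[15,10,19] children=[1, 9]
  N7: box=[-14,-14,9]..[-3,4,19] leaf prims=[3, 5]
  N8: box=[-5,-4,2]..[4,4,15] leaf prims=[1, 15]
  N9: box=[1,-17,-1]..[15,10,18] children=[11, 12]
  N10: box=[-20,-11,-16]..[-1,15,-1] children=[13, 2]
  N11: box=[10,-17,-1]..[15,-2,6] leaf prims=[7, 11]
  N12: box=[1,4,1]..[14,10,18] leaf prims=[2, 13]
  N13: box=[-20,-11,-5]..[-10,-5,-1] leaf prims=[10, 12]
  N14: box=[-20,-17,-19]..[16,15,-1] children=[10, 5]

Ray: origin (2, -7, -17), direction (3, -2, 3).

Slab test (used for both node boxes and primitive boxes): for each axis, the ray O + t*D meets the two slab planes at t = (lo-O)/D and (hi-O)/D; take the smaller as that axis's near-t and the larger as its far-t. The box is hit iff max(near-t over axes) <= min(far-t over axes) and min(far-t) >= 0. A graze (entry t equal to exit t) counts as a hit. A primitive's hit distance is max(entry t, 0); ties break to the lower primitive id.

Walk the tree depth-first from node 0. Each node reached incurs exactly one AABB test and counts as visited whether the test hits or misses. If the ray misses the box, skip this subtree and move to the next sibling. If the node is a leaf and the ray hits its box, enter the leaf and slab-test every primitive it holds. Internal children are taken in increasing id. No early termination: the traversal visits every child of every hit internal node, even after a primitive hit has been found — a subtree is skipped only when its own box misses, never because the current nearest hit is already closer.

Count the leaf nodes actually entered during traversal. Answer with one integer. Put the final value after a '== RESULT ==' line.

Walk:
N0 x:[-22/3,14/3] y:[-11,5] z:[-2/3,12] -> hit [-2/3,14/3], descend [6, 14]
  N6 x:[-16/3,13/3] y:[-17/2,5] z:[16/3,12] -> miss, prune
  N14 x:[-22/3,14/3] y:[-11,5] z:[-2/3,16/3] -> hit [-2/3,14/3], descend [5, 10]
    N5 x:[-2/3,14/3] y:[-15/2,5] z:[-2/3,16/3] -> hit [-2/3,14/3], descend [3, 4]
      N3 x:[1,13/3] y:[-3,5] z:[-2/3,16/3] -> hit [1,13/3] leaf, test {P0(miss), P9(miss)}
      N4 x:[-2/3,14/3] y:[-15/2,-9/2] z:[1/3,4] -> miss, prune
    N10 x:[-22/3,-1] y:[-11,2] z:[1/3,16/3] -> miss, prune

Summary -> nodes [0, 6, 14, 5, 3, 4, 10]; box-tests=7; leaf-entries=1; first=miss

== RESULT ==
1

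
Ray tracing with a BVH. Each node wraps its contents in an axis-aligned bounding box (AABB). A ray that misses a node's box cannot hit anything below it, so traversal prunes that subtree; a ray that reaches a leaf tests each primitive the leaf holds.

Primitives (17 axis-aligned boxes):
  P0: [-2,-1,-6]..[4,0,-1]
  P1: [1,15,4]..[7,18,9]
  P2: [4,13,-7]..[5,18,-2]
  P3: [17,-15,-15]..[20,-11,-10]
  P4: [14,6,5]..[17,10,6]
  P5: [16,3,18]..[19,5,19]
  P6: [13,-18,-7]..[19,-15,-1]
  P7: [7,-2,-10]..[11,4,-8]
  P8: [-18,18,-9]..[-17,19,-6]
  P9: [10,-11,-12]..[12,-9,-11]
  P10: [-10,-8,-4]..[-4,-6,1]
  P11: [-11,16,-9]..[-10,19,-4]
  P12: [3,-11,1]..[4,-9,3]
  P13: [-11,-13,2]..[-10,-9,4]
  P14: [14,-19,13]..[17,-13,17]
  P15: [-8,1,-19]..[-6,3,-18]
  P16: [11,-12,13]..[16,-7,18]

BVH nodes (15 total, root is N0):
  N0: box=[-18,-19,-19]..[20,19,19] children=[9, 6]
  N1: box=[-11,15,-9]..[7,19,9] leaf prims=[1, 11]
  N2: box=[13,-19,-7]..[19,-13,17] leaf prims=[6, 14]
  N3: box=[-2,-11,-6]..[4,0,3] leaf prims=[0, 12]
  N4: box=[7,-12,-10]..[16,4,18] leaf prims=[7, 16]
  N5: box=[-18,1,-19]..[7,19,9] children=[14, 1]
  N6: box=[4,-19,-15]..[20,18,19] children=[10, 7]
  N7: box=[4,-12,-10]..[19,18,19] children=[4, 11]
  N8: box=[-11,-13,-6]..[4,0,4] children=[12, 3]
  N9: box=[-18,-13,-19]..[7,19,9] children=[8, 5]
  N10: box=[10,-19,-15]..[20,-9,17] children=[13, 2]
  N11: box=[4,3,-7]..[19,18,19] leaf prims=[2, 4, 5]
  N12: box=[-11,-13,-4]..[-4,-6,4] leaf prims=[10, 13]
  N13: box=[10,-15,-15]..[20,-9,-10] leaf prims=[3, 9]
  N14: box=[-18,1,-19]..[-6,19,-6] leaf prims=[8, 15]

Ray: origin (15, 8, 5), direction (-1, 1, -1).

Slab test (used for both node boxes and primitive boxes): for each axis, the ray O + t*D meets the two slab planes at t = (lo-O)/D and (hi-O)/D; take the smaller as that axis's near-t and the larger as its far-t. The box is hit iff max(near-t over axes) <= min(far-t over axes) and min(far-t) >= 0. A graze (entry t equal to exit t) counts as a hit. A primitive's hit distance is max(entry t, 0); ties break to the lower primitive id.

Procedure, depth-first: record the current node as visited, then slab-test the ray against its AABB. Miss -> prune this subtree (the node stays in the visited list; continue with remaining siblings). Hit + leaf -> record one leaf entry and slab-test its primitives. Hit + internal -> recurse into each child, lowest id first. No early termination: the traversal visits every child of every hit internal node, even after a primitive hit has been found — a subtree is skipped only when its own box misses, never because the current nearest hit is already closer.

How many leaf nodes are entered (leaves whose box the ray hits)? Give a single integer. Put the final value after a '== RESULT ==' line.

Traverse from the root:
N0 x:[-5,33] y:[-27,11] z:[-14,24] -> hit [-5,11], descend [6, 9]
  N6 x:[-5,11] y:[-27,10] z:[-14,20] -> hit [-5,10], descend [7, 10]
    N7 x:[-4,11] y:[-20,10] z:[-14,15] -> hit [-4,10], descend [4, 11]
      N4 x:[-1,8] y:[-20,-4] z:[-13,15] -> miss, prune
      N11 x:[-4,11] y:[-5,10] z:[-14,12] -> hit [-4,10] leaf, test {P2@t=10, P4@t=0, P5(miss)}
    N10 x:[-5,5] y:[-27,-17] z:[-12,20] -> miss, prune
  N9 x:[8,33] y:[-21,11] z:[-4,24] -> hit [8,11], descend [5, 8]
    N5 x:[8,33] y:[-7,11] z:[-4,24] -> hit [8,11], descend [1, 14]
      N1 x:[8,26] y:[7,11] z:[-4,14] -> hit [8,11] leaf, test {P1(miss), P11(miss)}
      N14 x:[21,33] y:[-7,11] z:[11,24] -> miss, prune
    N8 x:[11,26] y:[-21,-8] z:[1,11] -> miss, prune

11 AABB tests over nodes [0, 6, 7, 4, 11, 10, 9, 5, 1, 14, 8]; 2 leaves entered; closest P4.

== RESULT ==
2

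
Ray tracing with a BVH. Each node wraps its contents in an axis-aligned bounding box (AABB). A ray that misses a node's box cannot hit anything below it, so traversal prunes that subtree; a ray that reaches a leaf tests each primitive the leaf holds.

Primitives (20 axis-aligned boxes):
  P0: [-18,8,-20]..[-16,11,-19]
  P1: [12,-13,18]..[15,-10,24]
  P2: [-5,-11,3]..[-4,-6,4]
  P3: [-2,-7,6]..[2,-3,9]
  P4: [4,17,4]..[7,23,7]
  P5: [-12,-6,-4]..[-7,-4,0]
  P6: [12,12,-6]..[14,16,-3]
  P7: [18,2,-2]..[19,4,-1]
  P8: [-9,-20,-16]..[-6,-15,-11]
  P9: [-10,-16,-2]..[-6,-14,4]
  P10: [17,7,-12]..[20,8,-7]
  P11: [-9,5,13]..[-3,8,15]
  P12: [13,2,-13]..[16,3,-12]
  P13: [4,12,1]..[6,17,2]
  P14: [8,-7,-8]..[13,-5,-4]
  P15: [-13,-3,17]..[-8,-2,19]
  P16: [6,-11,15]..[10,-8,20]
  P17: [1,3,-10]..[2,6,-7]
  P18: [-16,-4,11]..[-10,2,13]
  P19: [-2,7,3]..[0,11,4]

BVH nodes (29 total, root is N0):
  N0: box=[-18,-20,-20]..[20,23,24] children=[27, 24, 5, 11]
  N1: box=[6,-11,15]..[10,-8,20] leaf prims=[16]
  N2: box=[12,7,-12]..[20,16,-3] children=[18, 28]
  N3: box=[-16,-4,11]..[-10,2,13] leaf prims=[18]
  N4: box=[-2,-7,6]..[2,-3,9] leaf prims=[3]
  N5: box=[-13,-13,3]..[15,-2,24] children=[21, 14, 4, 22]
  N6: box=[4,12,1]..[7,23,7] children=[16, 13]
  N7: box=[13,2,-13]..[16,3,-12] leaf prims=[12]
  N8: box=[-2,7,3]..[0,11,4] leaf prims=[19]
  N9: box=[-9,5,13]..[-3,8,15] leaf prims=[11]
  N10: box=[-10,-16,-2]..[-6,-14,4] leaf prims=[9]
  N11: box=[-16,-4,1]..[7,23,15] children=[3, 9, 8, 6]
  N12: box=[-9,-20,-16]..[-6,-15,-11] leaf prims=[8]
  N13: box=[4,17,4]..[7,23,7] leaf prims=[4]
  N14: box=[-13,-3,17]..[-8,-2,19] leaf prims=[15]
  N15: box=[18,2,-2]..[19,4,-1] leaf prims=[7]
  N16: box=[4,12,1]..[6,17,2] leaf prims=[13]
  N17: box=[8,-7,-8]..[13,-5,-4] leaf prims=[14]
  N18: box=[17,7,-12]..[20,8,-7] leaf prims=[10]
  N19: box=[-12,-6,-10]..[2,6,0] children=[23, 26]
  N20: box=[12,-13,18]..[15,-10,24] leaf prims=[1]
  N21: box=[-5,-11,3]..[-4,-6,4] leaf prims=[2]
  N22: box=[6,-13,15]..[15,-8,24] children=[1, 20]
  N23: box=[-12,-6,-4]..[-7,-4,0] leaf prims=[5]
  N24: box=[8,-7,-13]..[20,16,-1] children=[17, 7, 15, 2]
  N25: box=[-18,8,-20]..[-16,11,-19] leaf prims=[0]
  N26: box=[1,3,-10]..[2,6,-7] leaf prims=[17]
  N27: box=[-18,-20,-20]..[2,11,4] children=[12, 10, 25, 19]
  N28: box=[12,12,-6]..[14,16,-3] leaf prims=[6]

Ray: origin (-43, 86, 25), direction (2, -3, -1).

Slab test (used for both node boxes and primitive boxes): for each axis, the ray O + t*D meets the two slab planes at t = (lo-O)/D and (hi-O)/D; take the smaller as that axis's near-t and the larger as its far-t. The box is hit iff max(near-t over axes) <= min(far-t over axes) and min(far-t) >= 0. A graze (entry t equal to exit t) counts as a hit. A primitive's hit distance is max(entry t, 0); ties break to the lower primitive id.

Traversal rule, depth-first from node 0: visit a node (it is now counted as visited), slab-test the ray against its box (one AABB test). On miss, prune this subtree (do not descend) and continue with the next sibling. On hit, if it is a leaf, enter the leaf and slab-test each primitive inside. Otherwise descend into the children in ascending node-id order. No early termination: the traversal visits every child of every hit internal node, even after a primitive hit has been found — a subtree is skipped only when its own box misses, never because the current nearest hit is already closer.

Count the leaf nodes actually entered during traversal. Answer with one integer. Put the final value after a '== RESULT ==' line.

Walk:
N0 x:[25/2,63/2] y:[21,106/3] z:[1,45] -> hit [21,63/2], descend [5, 11, 24, 27]
  N5 x:[15,29] y:[88/3,33] z:[1,22] -> miss, prune
  N11 x:[27/2,25] y:[21,30] z:[10,24] -> hit [21,24], descend [3, 6, 8, 9]
    N3 x:[27/2,33/2] y:[28,30] z:[12,14] -> miss, prune
    N6 x:[47/2,25] y:[21,74/3] z:[18,24] -> hit [47/2,24], descend [13, 16]
      N13 x:[47/2,25] y:[21,23] z:[18,21] -> miss, prune
      N16 x:[47/2,49/2] y:[23,74/3] z:[23,24] -> hit [47/2,24] leaf, test {P13@t=47/2}
    N8 x:[41/2,43/2] y:[25,79/3] z:[21,22] -> miss, prune
    N9 x:[17,20] y:[26,27] z:[10,12] -> miss, prune
  N24 x:[51/2,63/2] y:[70/3,31] z:[26,38] -> hit [26,31], descend [2, 7, 15, 17]
    N2 x:[55/2,63/2] y:[70/3,79/3] z:[28,37] -> miss, prune
    N7 x:[28,59/2] y:[83/3,28] z:[37,38] -> miss, prune
    N15 x:[61/2,31] y:[82/3,28] z:[26,27] -> miss, prune
    N17 x:[51/2,28] y:[91/3,31] z:[29,33] -> miss, prune
  N27 x:[25/2,45/2] y:[25,106/3] z:[21,45] -> miss, prune

order=[0, 5, 11, 3, 6, 13, 16, 8, 9, 24, 2, 7, 15, 17, 27]  |boxes|=15  |leaves|=1  hit=P13

== RESULT ==
1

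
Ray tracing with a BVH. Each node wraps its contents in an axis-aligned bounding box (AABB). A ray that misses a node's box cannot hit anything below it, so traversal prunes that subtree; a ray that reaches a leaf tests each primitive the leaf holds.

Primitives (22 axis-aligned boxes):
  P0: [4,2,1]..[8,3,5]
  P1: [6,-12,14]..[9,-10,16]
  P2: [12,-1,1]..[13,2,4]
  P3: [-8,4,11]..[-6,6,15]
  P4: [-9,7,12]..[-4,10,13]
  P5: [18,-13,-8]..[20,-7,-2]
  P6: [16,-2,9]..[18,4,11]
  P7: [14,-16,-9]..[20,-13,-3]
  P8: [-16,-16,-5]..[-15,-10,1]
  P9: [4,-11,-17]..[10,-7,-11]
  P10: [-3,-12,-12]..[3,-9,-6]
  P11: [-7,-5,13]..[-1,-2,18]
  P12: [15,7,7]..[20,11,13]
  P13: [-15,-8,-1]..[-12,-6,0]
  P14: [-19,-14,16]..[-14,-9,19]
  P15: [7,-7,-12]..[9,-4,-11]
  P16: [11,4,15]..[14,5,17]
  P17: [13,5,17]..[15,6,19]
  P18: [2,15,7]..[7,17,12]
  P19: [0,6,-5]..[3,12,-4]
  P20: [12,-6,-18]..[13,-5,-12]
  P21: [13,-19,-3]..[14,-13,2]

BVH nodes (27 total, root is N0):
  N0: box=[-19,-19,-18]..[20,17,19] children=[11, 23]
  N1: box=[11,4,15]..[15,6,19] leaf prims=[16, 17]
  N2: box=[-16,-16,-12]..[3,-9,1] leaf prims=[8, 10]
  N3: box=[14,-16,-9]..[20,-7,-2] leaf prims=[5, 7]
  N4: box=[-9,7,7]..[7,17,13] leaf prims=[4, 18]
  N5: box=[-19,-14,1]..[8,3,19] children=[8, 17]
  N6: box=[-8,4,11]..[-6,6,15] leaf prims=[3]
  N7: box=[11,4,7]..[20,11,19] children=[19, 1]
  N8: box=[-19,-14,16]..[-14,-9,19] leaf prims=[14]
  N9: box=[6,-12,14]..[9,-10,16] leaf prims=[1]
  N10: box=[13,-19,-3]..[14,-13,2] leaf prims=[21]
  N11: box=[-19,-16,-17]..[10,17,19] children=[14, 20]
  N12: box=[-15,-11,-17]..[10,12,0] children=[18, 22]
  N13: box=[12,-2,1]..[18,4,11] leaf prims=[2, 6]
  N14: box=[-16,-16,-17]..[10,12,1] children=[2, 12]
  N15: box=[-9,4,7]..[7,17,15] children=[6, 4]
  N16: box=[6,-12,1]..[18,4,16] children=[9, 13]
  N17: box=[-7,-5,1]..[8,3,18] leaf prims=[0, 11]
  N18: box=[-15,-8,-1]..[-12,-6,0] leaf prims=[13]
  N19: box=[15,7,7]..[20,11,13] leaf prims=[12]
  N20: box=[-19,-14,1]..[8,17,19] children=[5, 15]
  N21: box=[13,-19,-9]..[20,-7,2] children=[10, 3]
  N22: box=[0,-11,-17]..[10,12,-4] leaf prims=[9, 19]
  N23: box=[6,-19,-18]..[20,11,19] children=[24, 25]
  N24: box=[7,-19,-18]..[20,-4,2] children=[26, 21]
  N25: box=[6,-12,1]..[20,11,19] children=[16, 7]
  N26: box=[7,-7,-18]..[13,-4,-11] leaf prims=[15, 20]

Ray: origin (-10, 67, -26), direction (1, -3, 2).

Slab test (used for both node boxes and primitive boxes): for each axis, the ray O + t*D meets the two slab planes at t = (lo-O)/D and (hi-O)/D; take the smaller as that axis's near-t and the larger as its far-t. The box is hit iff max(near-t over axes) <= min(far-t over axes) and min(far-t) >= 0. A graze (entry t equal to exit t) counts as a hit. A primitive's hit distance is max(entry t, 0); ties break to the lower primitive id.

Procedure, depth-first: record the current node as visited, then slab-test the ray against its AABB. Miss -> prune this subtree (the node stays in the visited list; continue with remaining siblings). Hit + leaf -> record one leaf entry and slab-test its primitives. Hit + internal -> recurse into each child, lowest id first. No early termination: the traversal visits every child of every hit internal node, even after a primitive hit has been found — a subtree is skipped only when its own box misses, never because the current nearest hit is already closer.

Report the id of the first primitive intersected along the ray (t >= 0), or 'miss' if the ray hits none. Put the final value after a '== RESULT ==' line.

Trace the traversal:
N0 x:[-9,30] y:[50/3,86/3] z:[4,45/2] -> hit [50/3,45/2], descend [11, 23]
  N11 x:[-9,20] y:[50/3,83/3] z:[9/2,45/2] -> hit [50/3,20], descend [14, 20]
    N14 x:[-6,20] y:[55/3,83/3] z:[9/2,27/2] -> miss, prune
    N20 x:[-9,18] y:[50/3,27] z:[27/2,45/2] -> hit [50/3,18], descend [5, 15]
      N5 x:[-9,18] y:[64/3,27] z:[27/2,45/2] -> miss, prune
      N15 x:[1,17] y:[50/3,21] z:[33/2,41/2] -> hit [50/3,17], descend [4, 6]
        N4 x:[1,17] y:[50/3,20] z:[33/2,39/2] -> hit [50/3,17] leaf, test {P4(miss), P18@t=50/3}
        N6 x:[2,4] y:[61/3,21] z:[37/2,41/2] -> miss, prune
  N23 x:[16,30] y:[56/3,86/3] z:[4,45/2] -> hit [56/3,45/2], descend [24, 25]
    N24 x:[17,30] y:[71/3,86/3] z:[4,14] -> miss, prune
    N25 x:[16,30] y:[56/3,79/3] z:[27/2,45/2] -> hit [56/3,45/2], descend [7, 16]
      N7 x:[21,30] y:[56/3,21] z:[33/2,45/2] -> hit [21,21], descend [1, 19]
        N1 x:[21,25] y:[61/3,21] z:[41/2,45/2] -> hit [21,21] leaf, test {P16@t=21, P17(miss)}
        N19 x:[25,30] y:[56/3,20] z:[33/2,39/2] -> miss, prune
      N16 x:[16,28] y:[21,79/3] z:[27/2,21] -> hit [21,21], descend [9, 13]
        N9 x:[16,19] y:[77/3,79/3] z:[20,21] -> miss, prune
        N13 x:[22,28] y:[21,23] z:[27/2,37/2] -> miss, prune

order=[0, 11, 14, 20, 5, 15, 4, 6, 23, 24, 25, 7, 1, 19, 16, 9, 13]  |boxes|=17  |leaves|=2  hit=P18

== RESULT ==
18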